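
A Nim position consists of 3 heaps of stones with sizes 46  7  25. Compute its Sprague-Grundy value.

Compute the nim-sum pairwise:
46 XOR 7 = 41
41 XOR 25 = 48

48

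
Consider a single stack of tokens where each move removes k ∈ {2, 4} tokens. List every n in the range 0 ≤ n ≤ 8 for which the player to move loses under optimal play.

0, 1, 6, 7

Compute g(0), g(1), … for moves {2, 4}:
g(0) = mex{} = 0
g(1) = mex{} = 0
g(2) = mex{0} = 1
g(3) = mex{0} = 1
g(4) = mex{0,1} = 2
g(5) = mex{0,1} = 2
g(6) = mex{1,2} = 0
g(7) = mex{1,2} = 0
g(8) = mex{0,2} = 1
The P-positions (g = 0) in 0..8 are 0, 1, 6, 7.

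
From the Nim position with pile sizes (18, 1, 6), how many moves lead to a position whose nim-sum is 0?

1

Nim-sum: 18 ^ 1 ^ 6 = 21.
The overall nim-sum is X = 21. A pile of size p has a winning move iff p XOR X < p (reduce it to p XOR X).
  18: 18 XOR 21 = 7 < 18 — winning move (to 7).
  1: 1 XOR 21 = 20 ≥ 1 — no move.
  6: 6 XOR 21 = 19 ≥ 6 — no move.
That gives 1 winning move.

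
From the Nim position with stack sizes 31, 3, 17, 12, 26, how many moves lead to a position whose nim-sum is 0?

3

Write each in binary and XOR column by column:
  11111  (31)
  00011  (3)
  10001  (17)
  01100  (12)
  11010  (26)
  -----
  11011  (27)
The overall nim-sum is X = 27. A stack of size p has a winning move iff p XOR X < p (reduce it to p XOR X).
  31: 31 XOR 27 = 4 < 31 — winning move (to 4).
  3: 3 XOR 27 = 24 ≥ 3 — no move.
  17: 17 XOR 27 = 10 < 17 — winning move (to 10).
  12: 12 XOR 27 = 23 ≥ 12 — no move.
  26: 26 XOR 27 = 1 < 26 — winning move (to 1).
That gives 3 winning moves.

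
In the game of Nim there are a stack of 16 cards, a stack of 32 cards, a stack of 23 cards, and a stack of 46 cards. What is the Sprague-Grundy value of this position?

9

In binary:
  010000  (16)
  100000  (32)
  010111  (23)
  101110  (46)
  ------
  001001  (9)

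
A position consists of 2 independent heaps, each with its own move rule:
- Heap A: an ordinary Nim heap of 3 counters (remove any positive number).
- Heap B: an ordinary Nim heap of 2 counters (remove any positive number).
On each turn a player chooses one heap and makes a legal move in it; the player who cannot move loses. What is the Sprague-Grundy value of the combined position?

Heap A is a plain Nim heap of size 3, so its Grundy value is 3.
Heap B is a plain Nim heap of size 2, so its Grundy value is 2.
By the Sprague-Grundy theorem, the Grundy value of a sum of independent games is the XOR of the component values.
Combined value = 3 ⊕ 2 = 1.

1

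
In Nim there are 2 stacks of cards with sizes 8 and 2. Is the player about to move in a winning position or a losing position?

Nim-sum: 8 ⊕ 2 = 10.
The nim-sum is 10 ≠ 0, so this is an N-position: the player to move can win.

Winning position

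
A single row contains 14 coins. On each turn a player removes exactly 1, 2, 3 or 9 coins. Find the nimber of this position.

2

Grundy values for subtraction set {1, 2, 3, 9}:
g(0) = mex{} = 0
g(1) = mex{0} = 1
g(2) = mex{0,1} = 2
g(3) = mex{0,1,2} = 3
g(4) = mex{1,2,3} = 0
g(5) = mex{0,2,3} = 1
g(6) = mex{0,1,3} = 2
g(7) = mex{0,1,2} = 3
g(8) = mex{1,2,3} = 0
g(9) = mex{0,2,3} = 1
g(10) = mex{0,1,3} = 2
g(11) = mex{0,1,2} = 3
g(12) = mex{1,2,3} = 0
g(13) = mex{0,2,3} = 1
g(14) = mex{0,1,3} = 2
So g(14) = 2.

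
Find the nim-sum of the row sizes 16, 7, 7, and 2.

18

Compute the nim-sum pairwise:
16 XOR 7 = 23
23 XOR 7 = 16
16 XOR 2 = 18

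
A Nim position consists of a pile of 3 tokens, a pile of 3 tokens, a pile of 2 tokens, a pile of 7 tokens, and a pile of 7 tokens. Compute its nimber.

In binary:
  011  (3)
  011  (3)
  010  (2)
  111  (7)
  111  (7)
  ---
  010  (2)

2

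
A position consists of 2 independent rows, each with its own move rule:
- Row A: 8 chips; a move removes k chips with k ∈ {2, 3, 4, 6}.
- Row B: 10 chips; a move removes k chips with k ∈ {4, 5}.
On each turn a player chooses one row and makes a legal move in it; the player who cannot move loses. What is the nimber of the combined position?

Grundy values for row A (subtraction set {2, 3, 4, 6}):
g(0) = mex{} = 0
g(1) = mex{} = 0
g(2) = mex{0} = 1
g(3) = mex{0} = 1
g(4) = mex{0,1} = 2
g(5) = mex{0,1} = 2
g(6) = mex{0,1,2} = 3
g(7) = mex{0,1,2} = 3
g(8) = mex{1,2,3} = 0
So g(8) = 0.
Grundy values for row B (subtraction set {4, 5}):
g(0) = mex{} = 0
g(1) = mex{} = 0
g(2) = mex{} = 0
g(3) = mex{} = 0
g(4) = mex{0} = 1
g(5) = mex{0} = 1
g(6) = mex{0} = 1
g(7) = mex{0} = 1
g(8) = mex{0,1} = 2
g(9) = mex{1} = 0
g(10) = mex{1} = 0
So g(10) = 0.
The value of a disjunctive sum is the nim-sum of the parts.
Combined value = 0 XOR 0 = 0.

0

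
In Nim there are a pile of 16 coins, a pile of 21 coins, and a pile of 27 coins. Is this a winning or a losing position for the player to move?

Winning position

Nim-sum: 16 XOR 21 XOR 27 = 30.
The nim-sum is 30 ≠ 0, so this is an N-position: the player to move can win.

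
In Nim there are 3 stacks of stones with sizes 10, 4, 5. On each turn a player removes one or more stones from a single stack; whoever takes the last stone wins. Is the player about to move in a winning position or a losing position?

Nim-sum: 10 XOR 4 XOR 5 = 11.
The nim-sum is 11 ≠ 0, so this is an N-position: the player to move can win.

Winning position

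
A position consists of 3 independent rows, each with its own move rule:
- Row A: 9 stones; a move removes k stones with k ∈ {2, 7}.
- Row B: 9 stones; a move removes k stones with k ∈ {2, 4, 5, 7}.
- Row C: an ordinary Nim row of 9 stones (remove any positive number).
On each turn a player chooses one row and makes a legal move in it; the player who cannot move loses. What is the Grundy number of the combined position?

9

Grundy values for row A (subtraction set {2, 7}):
g(0) = mex{} = 0
g(1) = mex{} = 0
g(2) = mex{0} = 1
g(3) = mex{0} = 1
g(4) = mex{1} = 0
g(5) = mex{1} = 0
g(6) = mex{0} = 1
g(7) = mex{0} = 1
g(8) = mex{0,1} = 2
g(9) = mex{1} = 0
So g(9) = 0.
Build the Grundy sequence for row B with g(k) = mex{g(k−s) : s ∈ {2, 4, 5, 7}, s ≤ k}:
k:     0  1  2  3  4  5  6  7  8  9
g(k):  0  0  1  1  2  2  3  3  4  0
So g(9) = 0.
Row C is a plain Nim row of size 9, so its Grundy value is 9.
By the Sprague-Grundy theorem, the Grundy value of a sum of independent games is the XOR of the component values.
Combined value = 0 XOR 0 XOR 9 = 9.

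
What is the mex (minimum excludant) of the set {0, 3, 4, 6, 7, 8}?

1

0 is in the set but 1 is not, so the mex is 1.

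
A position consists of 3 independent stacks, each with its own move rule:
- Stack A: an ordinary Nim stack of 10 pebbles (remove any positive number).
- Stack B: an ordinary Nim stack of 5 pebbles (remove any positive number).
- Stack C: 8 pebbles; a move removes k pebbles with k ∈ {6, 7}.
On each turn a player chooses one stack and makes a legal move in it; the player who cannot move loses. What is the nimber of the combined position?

14

Stack A is a plain Nim stack of size 10, so its Grundy value is 10.
Stack B is a plain Nim stack of size 5, so its Grundy value is 5.
For stack C, compute g(0), g(1), … with moves {6, 7}:
k:     0  1  2  3  4  5  6  7  8
g(k):  0  0  0  0  0  0  1  1  1
So g(8) = 1.
By the Sprague-Grundy theorem, the Grundy value of a sum of independent games is the XOR of the component values.
Combined value = 10 XOR 5 XOR 1 = 14.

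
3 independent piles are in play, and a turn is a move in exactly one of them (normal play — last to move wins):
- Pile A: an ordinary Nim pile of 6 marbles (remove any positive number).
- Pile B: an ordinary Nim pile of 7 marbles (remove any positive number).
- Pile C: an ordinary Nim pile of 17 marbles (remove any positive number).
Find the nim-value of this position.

Pile A is a plain Nim pile of size 6, so its Grundy value is 6.
Pile B is a plain Nim pile of size 7, so its Grundy value is 7.
Pile C is a plain Nim pile of size 17, so its Grundy value is 17.
The value of a disjunctive sum is the nim-sum of the parts.
Combined value = 6 ⊕ 7 ⊕ 17 = 16.

16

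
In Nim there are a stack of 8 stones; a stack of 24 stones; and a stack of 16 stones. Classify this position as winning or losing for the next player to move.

Nim-sum: 8 ^ 24 ^ 16 = 0.
The nim-sum is 0, so this is a P-position: the player to move is in a losing position under optimal play.

Losing position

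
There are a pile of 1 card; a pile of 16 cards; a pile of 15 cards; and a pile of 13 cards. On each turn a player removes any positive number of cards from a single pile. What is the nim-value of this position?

19

Compute the nim-sum pairwise:
1 ^ 16 = 17
17 ^ 15 = 30
30 ^ 13 = 19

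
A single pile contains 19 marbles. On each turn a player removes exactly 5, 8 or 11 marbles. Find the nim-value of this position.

0

Build the Grundy sequence with g(k) = mex{g(k−s) : s ∈ {5, 8, 11}, s ≤ k}:
k:     0  1  2  3  4  5  6  7  8  9 10 11 12 13 14 15 16 17 18 19
g(k):  0  0  0  0  0  1  1  1  1  1  2  2  2  2  2  3  0  0  0  0
So g(19) = 0.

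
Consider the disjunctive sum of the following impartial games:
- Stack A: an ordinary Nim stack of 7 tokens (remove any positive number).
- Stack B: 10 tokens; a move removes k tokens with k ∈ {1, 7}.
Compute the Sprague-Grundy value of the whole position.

7

Stack A is a plain Nim stack of size 7, so its Grundy value is 7.
Grundy values for stack B (subtraction set {1, 7}):
k:     0  1  2  3  4  5  6  7  8  9 10
g(k):  0  1  0  1  0  1  0  1  0  1  0
So g(10) = 0.
The value of a disjunctive sum is the nim-sum of the parts.
Combined value = 7 ⊕ 0 = 7.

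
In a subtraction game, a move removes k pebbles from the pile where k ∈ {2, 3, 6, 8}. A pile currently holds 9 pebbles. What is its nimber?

2

Build the Grundy sequence with g(k) = mex{g(k−s) : s ∈ {2, 3, 6, 8}, s ≤ k}:
k:     0  1  2  3  4  5  6  7  8  9
g(k):  0  0  1  1  2  0  3  1  2  2
So g(9) = 2.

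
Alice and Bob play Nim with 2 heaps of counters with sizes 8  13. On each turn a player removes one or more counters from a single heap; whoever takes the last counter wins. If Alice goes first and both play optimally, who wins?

Compute the nim-sum pairwise:
8 ^ 13 = 5
The nim-sum is 5 ≠ 0, so this is an N-position: the player to move can win; Alice has a winning move.

Alice wins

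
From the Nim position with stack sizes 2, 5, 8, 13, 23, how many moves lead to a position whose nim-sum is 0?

Nim-sum: 2 XOR 5 XOR 8 XOR 13 XOR 23 = 21.
The overall nim-sum is X = 21. A stack of size p has a winning move iff p XOR X < p (reduce it to p XOR X).
  2: 2 XOR 21 = 23 ≥ 2 — no move.
  5: 5 XOR 21 = 16 ≥ 5 — no move.
  8: 8 XOR 21 = 29 ≥ 8 — no move.
  13: 13 XOR 21 = 24 ≥ 13 — no move.
  23: 23 XOR 21 = 2 < 23 — winning move (to 2).
That gives 1 winning move.

1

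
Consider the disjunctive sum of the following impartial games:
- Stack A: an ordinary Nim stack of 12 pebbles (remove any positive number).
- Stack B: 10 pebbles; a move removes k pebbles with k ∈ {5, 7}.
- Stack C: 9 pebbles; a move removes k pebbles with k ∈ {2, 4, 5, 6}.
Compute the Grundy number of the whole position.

Stack A is a plain Nim stack of size 12, so its Grundy value is 12.
Build the Grundy sequence for stack B with g(k) = mex{g(k−s) : s ∈ {5, 7}, s ≤ k}:
g(0) = mex{} = 0
g(1) = mex{} = 0
g(2) = mex{} = 0
g(3) = mex{} = 0
g(4) = mex{} = 0
g(5) = mex{0} = 1
g(6) = mex{0} = 1
g(7) = mex{0} = 1
g(8) = mex{0} = 1
g(9) = mex{0} = 1
g(10) = mex{0,1} = 2
So g(10) = 2.
Build the Grundy sequence for stack C with g(k) = mex{g(k−s) : s ∈ {2, 4, 5, 6}, s ≤ k}:
k:     0  1  2  3  4  5  6  7  8  9
g(k):  0  0  1  1  2  2  3  3  0  0
So g(9) = 0.
By the Sprague-Grundy theorem, the Grundy value of a sum of independent games is the XOR of the component values.
Combined value = 12 XOR 2 XOR 0 = 14.

14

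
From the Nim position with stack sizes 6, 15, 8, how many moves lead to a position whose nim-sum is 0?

1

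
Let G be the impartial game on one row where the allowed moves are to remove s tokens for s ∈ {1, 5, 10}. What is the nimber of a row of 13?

3

Grundy values for subtraction set {1, 5, 10}:
k:     0  1  2  3  4  5  6  7  8  9 10 11 12 13
g(k):  0  1  0  1  0  1  0  1  0  1  2  3  2  3
So g(13) = 3.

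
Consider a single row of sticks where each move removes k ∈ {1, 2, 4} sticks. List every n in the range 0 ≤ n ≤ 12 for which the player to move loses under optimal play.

0, 3, 6, 9, 12

Grundy values for subtraction set {1, 2, 4}:
g(0) = mex{} = 0
g(1) = mex{0} = 1
g(2) = mex{0,1} = 2
g(3) = mex{1,2} = 0
g(4) = mex{0,2} = 1
g(5) = mex{0,1} = 2
g(6) = mex{1,2} = 0
g(7) = mex{0,2} = 1
g(8) = mex{0,1} = 2
g(9) = mex{1,2} = 0
g(10) = mex{0,2} = 1
g(11) = mex{0,1} = 2
g(12) = mex{1,2} = 0
The P-positions (g = 0) in 0..12 are 0, 3, 6, 9, 12.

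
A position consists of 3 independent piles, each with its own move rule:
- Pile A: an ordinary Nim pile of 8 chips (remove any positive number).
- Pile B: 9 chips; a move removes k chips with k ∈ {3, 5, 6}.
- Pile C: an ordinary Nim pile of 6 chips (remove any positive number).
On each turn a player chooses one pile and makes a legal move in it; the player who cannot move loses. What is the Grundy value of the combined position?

Pile A is a plain Nim pile of size 8, so its Grundy value is 8.
For pile B, compute g(0), g(1), … with moves {3, 5, 6}:
k:     0  1  2  3  4  5  6  7  8  9
g(k):  0  0  0  1  1  1  2  2  2  0
So g(9) = 0.
Pile C is a plain Nim pile of size 6, so its Grundy value is 6.
By the Sprague-Grundy theorem, the Grundy value of a sum of independent games is the XOR of the component values.
Combined value = 8 ⊕ 0 ⊕ 6 = 14.

14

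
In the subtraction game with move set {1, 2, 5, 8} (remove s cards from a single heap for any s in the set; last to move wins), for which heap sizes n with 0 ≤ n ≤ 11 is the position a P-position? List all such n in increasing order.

0, 3, 6, 9

Compute g(0), g(1), … for moves {1, 2, 5, 8}:
g(0) = mex{} = 0
g(1) = mex{0} = 1
g(2) = mex{0,1} = 2
g(3) = mex{1,2} = 0
g(4) = mex{0,2} = 1
g(5) = mex{0,1} = 2
g(6) = mex{1,2} = 0
g(7) = mex{0,2} = 1
g(8) = mex{0,1} = 2
g(9) = mex{1,2} = 0
g(10) = mex{0,2} = 1
g(11) = mex{0,1} = 2
The P-positions (g = 0) in 0..11 are 0, 3, 6, 9.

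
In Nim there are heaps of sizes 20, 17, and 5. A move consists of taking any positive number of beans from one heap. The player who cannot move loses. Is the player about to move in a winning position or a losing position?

Losing position

Compute the nim-sum pairwise:
20 ^ 17 = 5
5 ^ 5 = 0
The nim-sum is 0, so this is a P-position: the player to move is in a losing position under optimal play.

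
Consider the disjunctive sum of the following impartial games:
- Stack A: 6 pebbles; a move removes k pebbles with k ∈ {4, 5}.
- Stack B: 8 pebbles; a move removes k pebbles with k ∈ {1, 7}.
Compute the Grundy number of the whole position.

1

Grundy values for stack A (subtraction set {4, 5}):
g(0) = mex{} = 0
g(1) = mex{} = 0
g(2) = mex{} = 0
g(3) = mex{} = 0
g(4) = mex{0} = 1
g(5) = mex{0} = 1
g(6) = mex{0} = 1
So g(6) = 1.
Grundy values for stack B (subtraction set {1, 7}):
g(0) = mex{} = 0
g(1) = mex{0} = 1
g(2) = mex{1} = 0
g(3) = mex{0} = 1
g(4) = mex{1} = 0
g(5) = mex{0} = 1
g(6) = mex{1} = 0
g(7) = mex{0} = 1
g(8) = mex{1} = 0
So g(8) = 0.
The value of a disjunctive sum is the nim-sum of the parts.
Combined value = 1 XOR 0 = 1.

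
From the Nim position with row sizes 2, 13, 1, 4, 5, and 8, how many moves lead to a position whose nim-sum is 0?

Nim-sum: 2 XOR 13 XOR 1 XOR 4 XOR 5 XOR 8 = 7.
The overall nim-sum is X = 7. A row of size p has a winning move iff p XOR X < p (reduce it to p XOR X).
  2: 2 XOR 7 = 5 ≥ 2 — no move.
  13: 13 XOR 7 = 10 < 13 — winning move (to 10).
  1: 1 XOR 7 = 6 ≥ 1 — no move.
  4: 4 XOR 7 = 3 < 4 — winning move (to 3).
  5: 5 XOR 7 = 2 < 5 — winning move (to 2).
  8: 8 XOR 7 = 15 ≥ 8 — no move.
That gives 3 winning moves.

3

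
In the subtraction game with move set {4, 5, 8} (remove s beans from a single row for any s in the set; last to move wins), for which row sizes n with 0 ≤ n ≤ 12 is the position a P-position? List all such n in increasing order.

0, 1, 2, 3, 12

Build the Grundy sequence with g(k) = mex{g(k−s) : s ∈ {4, 5, 8}, s ≤ k}:
g(0) = mex{} = 0
g(1) = mex{} = 0
g(2) = mex{} = 0
g(3) = mex{} = 0
g(4) = mex{0} = 1
g(5) = mex{0} = 1
g(6) = mex{0} = 1
g(7) = mex{0} = 1
g(8) = mex{0,1} = 2
g(9) = mex{0,1} = 2
g(10) = mex{0,1} = 2
g(11) = mex{0,1} = 2
g(12) = mex{1,2} = 0
The P-positions (g = 0) in 0..12 are 0, 1, 2, 3, 12.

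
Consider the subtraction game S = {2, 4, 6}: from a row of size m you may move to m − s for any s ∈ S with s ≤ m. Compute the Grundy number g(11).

Build the Grundy sequence with g(k) = mex{g(k−s) : s ∈ {2, 4, 6}, s ≤ k}:
k:     0  1  2  3  4  5  6  7  8  9 10 11
g(k):  0  0  1  1  2  2  3  3  0  0  1  1
So g(11) = 1.

1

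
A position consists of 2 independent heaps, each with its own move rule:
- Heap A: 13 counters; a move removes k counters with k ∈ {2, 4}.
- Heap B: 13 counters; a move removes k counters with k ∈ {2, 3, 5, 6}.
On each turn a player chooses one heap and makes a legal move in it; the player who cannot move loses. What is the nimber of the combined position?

2

For heap A, compute g(0), g(1), … with moves {2, 4}:
g(0) = mex{} = 0
g(1) = mex{} = 0
g(2) = mex{0} = 1
g(3) = mex{0} = 1
g(4) = mex{0,1} = 2
g(5) = mex{0,1} = 2
g(6) = mex{1,2} = 0
g(7) = mex{1,2} = 0
g(8) = mex{0,2} = 1
g(9) = mex{0,2} = 1
g(10) = mex{0,1} = 2
g(11) = mex{0,1} = 2
g(12) = mex{1,2} = 0
g(13) = mex{1,2} = 0
So g(13) = 0.
For heap B, compute g(0), g(1), … with moves {2, 3, 5, 6}:
g(0) = mex{} = 0
g(1) = mex{} = 0
g(2) = mex{0} = 1
g(3) = mex{0} = 1
g(4) = mex{0,1} = 2
g(5) = mex{0,1} = 2
g(6) = mex{0,1,2} = 3
g(7) = mex{0,1,2} = 3
g(8) = mex{1,2,3} = 0
g(9) = mex{1,2,3} = 0
g(10) = mex{0,2,3} = 1
g(11) = mex{0,2,3} = 1
g(12) = mex{0,1,3} = 2
g(13) = mex{0,1,3} = 2
So g(13) = 2.
The value of a disjunctive sum is the nim-sum of the parts.
Combined value = 0 ⊕ 2 = 2.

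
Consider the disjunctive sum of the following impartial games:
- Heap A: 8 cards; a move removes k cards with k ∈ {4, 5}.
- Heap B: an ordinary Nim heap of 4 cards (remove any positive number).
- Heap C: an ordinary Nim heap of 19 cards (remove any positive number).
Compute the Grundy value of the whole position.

Grundy values for heap A (subtraction set {4, 5}):
g(0) = mex{} = 0
g(1) = mex{} = 0
g(2) = mex{} = 0
g(3) = mex{} = 0
g(4) = mex{0} = 1
g(5) = mex{0} = 1
g(6) = mex{0} = 1
g(7) = mex{0} = 1
g(8) = mex{0,1} = 2
So g(8) = 2.
Heap B is a plain Nim heap of size 4, so its Grundy value is 4.
Heap C is a plain Nim heap of size 19, so its Grundy value is 19.
The value of a disjunctive sum is the nim-sum of the parts.
Combined value = 2 XOR 4 XOR 19 = 21.

21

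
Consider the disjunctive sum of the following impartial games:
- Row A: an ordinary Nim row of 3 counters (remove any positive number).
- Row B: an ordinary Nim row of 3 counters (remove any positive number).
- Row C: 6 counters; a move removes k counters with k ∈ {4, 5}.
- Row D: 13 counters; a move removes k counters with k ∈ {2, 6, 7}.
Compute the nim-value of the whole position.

Row A is a plain Nim row of size 3, so its Grundy value is 3.
Row B is a plain Nim row of size 3, so its Grundy value is 3.
For row C, compute g(0), g(1), … with moves {4, 5}:
g(0) = mex{} = 0
g(1) = mex{} = 0
g(2) = mex{} = 0
g(3) = mex{} = 0
g(4) = mex{0} = 1
g(5) = mex{0} = 1
g(6) = mex{0} = 1
So g(6) = 1.
Grundy values for row D (subtraction set {2, 6, 7}):
g(0) = mex{} = 0
g(1) = mex{} = 0
g(2) = mex{0} = 1
g(3) = mex{0} = 1
g(4) = mex{1} = 0
g(5) = mex{1} = 0
g(6) = mex{0} = 1
g(7) = mex{0} = 1
g(8) = mex{0,1} = 2
g(9) = mex{1} = 0
g(10) = mex{0,1,2} = 3
g(11) = mex{0} = 1
g(12) = mex{0,1,3} = 2
g(13) = mex{1} = 0
So g(13) = 0.
By the Sprague-Grundy theorem, the Grundy value of a sum of independent games is the XOR of the component values.
Combined value = 3 XOR 3 XOR 1 XOR 0 = 1.

1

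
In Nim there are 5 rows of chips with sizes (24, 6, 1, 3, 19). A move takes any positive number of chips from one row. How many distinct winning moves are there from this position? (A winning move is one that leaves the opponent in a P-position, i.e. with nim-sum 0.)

Write each in binary and XOR column by column:
  11000  (24)
  00110  (6)
  00001  (1)
  00011  (3)
  10011  (19)
  -----
  01111  (15)
The overall nim-sum is X = 15. A row of size p has a winning move iff p XOR X < p (reduce it to p XOR X).
  24: 24 XOR 15 = 23 < 24 — winning move (to 23).
  6: 6 XOR 15 = 9 ≥ 6 — no move.
  1: 1 XOR 15 = 14 ≥ 1 — no move.
  3: 3 XOR 15 = 12 ≥ 3 — no move.
  19: 19 XOR 15 = 28 ≥ 19 — no move.
That gives 1 winning move.

1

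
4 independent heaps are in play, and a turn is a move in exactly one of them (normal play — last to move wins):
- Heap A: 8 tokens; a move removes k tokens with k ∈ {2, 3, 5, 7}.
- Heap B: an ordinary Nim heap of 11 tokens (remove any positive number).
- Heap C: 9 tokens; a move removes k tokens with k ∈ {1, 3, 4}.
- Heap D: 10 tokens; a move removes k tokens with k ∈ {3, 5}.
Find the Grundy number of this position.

15

For heap A, compute g(0), g(1), … with moves {2, 3, 5, 7}:
k:     0  1  2  3  4  5  6  7  8
g(k):  0  0  1  1  2  2  3  3  4
So g(8) = 4.
Heap B is a plain Nim heap of size 11, so its Grundy value is 11.
Grundy values for heap C (subtraction set {1, 3, 4}):
k:     0  1  2  3  4  5  6  7  8  9
g(k):  0  1  0  1  2  3  2  0  1  0
So g(9) = 0.
Grundy values for heap D (subtraction set {3, 5}):
g(0) = mex{} = 0
g(1) = mex{} = 0
g(2) = mex{} = 0
g(3) = mex{0} = 1
g(4) = mex{0} = 1
g(5) = mex{0} = 1
g(6) = mex{0,1} = 2
g(7) = mex{0,1} = 2
g(8) = mex{1} = 0
g(9) = mex{1,2} = 0
g(10) = mex{1,2} = 0
So g(10) = 0.
The value of a disjunctive sum is the nim-sum of the parts.
Combined value = 4 ⊕ 11 ⊕ 0 ⊕ 0 = 15.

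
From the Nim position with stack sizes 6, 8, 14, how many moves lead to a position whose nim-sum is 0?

Compute the nim-sum pairwise:
6 ^ 8 = 14
14 ^ 14 = 0
The nim-sum is already 0, so every move leaves a nonzero nim-sum — there are no winning moves.

0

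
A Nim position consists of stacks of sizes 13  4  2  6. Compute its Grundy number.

Compute the nim-sum pairwise:
13 ⊕ 4 = 9
9 ⊕ 2 = 11
11 ⊕ 6 = 13

13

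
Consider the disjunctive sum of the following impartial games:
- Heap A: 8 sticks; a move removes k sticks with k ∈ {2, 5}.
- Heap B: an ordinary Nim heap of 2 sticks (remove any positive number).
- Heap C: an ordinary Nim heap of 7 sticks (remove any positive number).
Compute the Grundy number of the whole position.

5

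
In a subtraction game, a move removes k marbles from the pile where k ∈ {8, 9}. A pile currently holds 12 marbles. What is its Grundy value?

1

Grundy values for subtraction set {8, 9}:
k:     0  1  2  3  4  5  6  7  8  9 10 11 12
g(k):  0  0  0  0  0  0  0  0  1  1  1  1  1
So g(12) = 1.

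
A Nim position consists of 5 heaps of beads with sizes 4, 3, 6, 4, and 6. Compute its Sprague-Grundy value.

3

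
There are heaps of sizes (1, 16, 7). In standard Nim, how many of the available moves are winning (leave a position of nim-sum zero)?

1

Compute the nim-sum pairwise:
1 ^ 16 = 17
17 ^ 7 = 22
The overall nim-sum is X = 22. A heap of size p has a winning move iff p XOR X < p (reduce it to p XOR X).
  1: 1 XOR 22 = 23 ≥ 1 — no move.
  16: 16 XOR 22 = 6 < 16 — winning move (to 6).
  7: 7 XOR 22 = 17 ≥ 7 — no move.
That gives 1 winning move.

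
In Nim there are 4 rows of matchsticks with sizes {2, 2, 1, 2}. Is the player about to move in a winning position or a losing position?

Compute the nim-sum pairwise:
2 ^ 2 = 0
0 ^ 1 = 1
1 ^ 2 = 3
The nim-sum is 3 ≠ 0, so this is an N-position: the player to move can win.

Winning position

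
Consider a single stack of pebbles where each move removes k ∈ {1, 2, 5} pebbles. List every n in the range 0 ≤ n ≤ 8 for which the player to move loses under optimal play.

0, 3, 6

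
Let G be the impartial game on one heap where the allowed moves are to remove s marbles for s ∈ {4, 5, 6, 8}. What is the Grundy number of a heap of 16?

1

Grundy values for subtraction set {4, 5, 6, 8}:
k:     0  1  2  3  4  5  6  7  8  9 10 11 12 13 14 15 16
g(k):  0  0  0  0  1  1  1  1  2  2  2  2  0  0  0  0  1
So g(16) = 1.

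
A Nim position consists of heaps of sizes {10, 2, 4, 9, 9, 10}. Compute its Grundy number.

6

Compute the nim-sum pairwise:
10 ⊕ 2 = 8
8 ⊕ 4 = 12
12 ⊕ 9 = 5
5 ⊕ 9 = 12
12 ⊕ 10 = 6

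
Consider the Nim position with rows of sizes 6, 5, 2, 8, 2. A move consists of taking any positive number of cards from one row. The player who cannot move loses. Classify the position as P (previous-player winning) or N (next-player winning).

N-position

Write each in binary and XOR column by column:
  0110  (6)
  0101  (5)
  0010  (2)
  1000  (8)
  0010  (2)
  ----
  1011  (11)
The nim-sum is 11 ≠ 0, so this is an N-position: the player to move can win.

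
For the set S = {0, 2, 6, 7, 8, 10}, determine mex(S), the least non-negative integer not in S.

0 is in the set but 1 is not, so the mex is 1.

1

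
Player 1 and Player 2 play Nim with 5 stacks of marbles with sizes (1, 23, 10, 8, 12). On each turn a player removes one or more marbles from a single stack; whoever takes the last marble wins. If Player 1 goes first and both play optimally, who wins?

Player 1 wins

In binary:
  00001  (1)
  10111  (23)
  01010  (10)
  01000  (8)
  01100  (12)
  -----
  11000  (24)
The nim-sum is 24 ≠ 0, so this is an N-position: the player to move can win; Player 1 has a winning move.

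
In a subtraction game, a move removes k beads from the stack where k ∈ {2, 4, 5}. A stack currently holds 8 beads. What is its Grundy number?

Build the Grundy sequence with g(k) = mex{g(k−s) : s ∈ {2, 4, 5}, s ≤ k}:
k:     0  1  2  3  4  5  6  7  8
g(k):  0  0  1  1  2  2  3  0  0
So g(8) = 0.

0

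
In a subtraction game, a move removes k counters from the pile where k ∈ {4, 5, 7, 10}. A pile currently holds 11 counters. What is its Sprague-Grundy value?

2

Build the Grundy sequence with g(k) = mex{g(k−s) : s ∈ {4, 5, 7, 10}, s ≤ k}:
k:     0  1  2  3  4  5  6  7  8  9 10 11
g(k):  0  0  0  0  1  1  1  1  2  2  2  2
So g(11) = 2.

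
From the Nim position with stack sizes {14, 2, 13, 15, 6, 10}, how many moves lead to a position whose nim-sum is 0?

5

Compute the nim-sum pairwise:
14 XOR 2 = 12
12 XOR 13 = 1
1 XOR 15 = 14
14 XOR 6 = 8
8 XOR 10 = 2
The overall nim-sum is X = 2. A stack of size p has a winning move iff p XOR X < p (reduce it to p XOR X).
  14: 14 XOR 2 = 12 < 14 — winning move (to 12).
  2: 2 XOR 2 = 0 < 2 — winning move (to 0).
  13: 13 XOR 2 = 15 ≥ 13 — no move.
  15: 15 XOR 2 = 13 < 15 — winning move (to 13).
  6: 6 XOR 2 = 4 < 6 — winning move (to 4).
  10: 10 XOR 2 = 8 < 10 — winning move (to 8).
That gives 5 winning moves.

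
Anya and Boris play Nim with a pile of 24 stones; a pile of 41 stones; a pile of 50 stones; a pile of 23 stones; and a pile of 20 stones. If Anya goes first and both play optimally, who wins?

Boris wins

Bitwise XOR of the heap sizes:
  011000  (24)
  101001  (41)
  110010  (50)
  010111  (23)
  010100  (20)
  ------
  000000  (0)
The nim-sum is 0, so this is a P-position: the player to move is in a losing position under optimal play; Anya is about to move from it and so loses — Boris wins.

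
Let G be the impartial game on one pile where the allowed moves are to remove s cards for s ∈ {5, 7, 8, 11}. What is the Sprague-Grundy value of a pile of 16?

0

Compute g(0), g(1), … for moves {5, 7, 8, 11}:
k:     0  1  2  3  4  5  6  7  8  9 10 11 12 13 14 15 16
g(k):  0  0  0  0  0  1  1  1  1  1  2  2  2  2  2  3  0
So g(16) = 0.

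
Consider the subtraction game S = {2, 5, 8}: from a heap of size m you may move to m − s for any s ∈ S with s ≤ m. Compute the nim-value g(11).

0

Grundy values for subtraction set {2, 5, 8}:
k:     0  1  2  3  4  5  6  7  8  9 10 11
g(k):  0  0  1  1  0  2  1  0  2  1  0  0
So g(11) = 0.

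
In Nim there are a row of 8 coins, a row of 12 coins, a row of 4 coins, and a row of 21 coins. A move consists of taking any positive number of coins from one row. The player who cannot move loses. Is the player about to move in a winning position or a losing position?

Compute the nim-sum pairwise:
8 XOR 12 = 4
4 XOR 4 = 0
0 XOR 21 = 21
The nim-sum is 21 ≠ 0, so this is an N-position: the player to move can win.

Winning position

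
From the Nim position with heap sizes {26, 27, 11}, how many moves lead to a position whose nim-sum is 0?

Compute the nim-sum pairwise:
26 ^ 27 = 1
1 ^ 11 = 10
The overall nim-sum is X = 10. A heap of size p has a winning move iff p XOR X < p (reduce it to p XOR X).
  26: 26 XOR 10 = 16 < 26 — winning move (to 16).
  27: 27 XOR 10 = 17 < 27 — winning move (to 17).
  11: 11 XOR 10 = 1 < 11 — winning move (to 1).
That gives 3 winning moves.

3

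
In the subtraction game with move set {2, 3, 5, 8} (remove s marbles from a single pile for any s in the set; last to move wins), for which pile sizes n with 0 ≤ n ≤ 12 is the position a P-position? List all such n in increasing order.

Build the Grundy sequence with g(k) = mex{g(k−s) : s ∈ {2, 3, 5, 8}, s ≤ k}:
g(0) = mex{} = 0
g(1) = mex{} = 0
g(2) = mex{0} = 1
g(3) = mex{0} = 1
g(4) = mex{0,1} = 2
g(5) = mex{0,1} = 2
g(6) = mex{0,1,2} = 3
g(7) = mex{1,2} = 0
g(8) = mex{0,1,2,3} = 4
g(9) = mex{0,2,3} = 1
g(10) = mex{0,1,2,4} = 3
g(11) = mex{1,3,4} = 0
g(12) = mex{0,1,2,3} = 4
The P-positions (g = 0) in 0..12 are 0, 1, 7, 11.

0, 1, 7, 11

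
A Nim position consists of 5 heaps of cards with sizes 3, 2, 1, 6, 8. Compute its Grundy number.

14

Nim-sum: 3 ⊕ 2 ⊕ 1 ⊕ 6 ⊕ 8 = 14.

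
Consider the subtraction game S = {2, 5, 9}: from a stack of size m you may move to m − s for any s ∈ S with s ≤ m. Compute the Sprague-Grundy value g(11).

Compute g(0), g(1), … for moves {2, 5, 9}:
g(0) = mex{} = 0
g(1) = mex{} = 0
g(2) = mex{0} = 1
g(3) = mex{0} = 1
g(4) = mex{1} = 0
g(5) = mex{0,1} = 2
g(6) = mex{0} = 1
g(7) = mex{1,2} = 0
g(8) = mex{1} = 0
g(9) = mex{0} = 1
g(10) = mex{0,2} = 1
g(11) = mex{1} = 0
So g(11) = 0.

0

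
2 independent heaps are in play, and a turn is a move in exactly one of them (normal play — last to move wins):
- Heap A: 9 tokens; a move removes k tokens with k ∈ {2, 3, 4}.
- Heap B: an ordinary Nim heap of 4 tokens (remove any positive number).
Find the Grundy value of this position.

For heap A, compute g(0), g(1), … with moves {2, 3, 4}:
k:     0  1  2  3  4  5  6  7  8  9
g(k):  0  0  1  1  2  2  0  0  1  1
So g(9) = 1.
Heap B is a plain Nim heap of size 4, so its Grundy value is 4.
By the Sprague-Grundy theorem, the Grundy value of a sum of independent games is the XOR of the component values.
Combined value = 1 XOR 4 = 5.

5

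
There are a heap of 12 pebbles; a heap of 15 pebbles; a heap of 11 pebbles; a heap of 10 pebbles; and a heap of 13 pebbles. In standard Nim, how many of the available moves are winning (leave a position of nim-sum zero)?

Bitwise XOR of the heap sizes:
  1100  (12)
  1111  (15)
  1011  (11)
  1010  (10)
  1101  (13)
  ----
  1111  (15)
The overall nim-sum is X = 15. A heap of size p has a winning move iff p XOR X < p (reduce it to p XOR X).
  12: 12 XOR 15 = 3 < 12 — winning move (to 3).
  15: 15 XOR 15 = 0 < 15 — winning move (to 0).
  11: 11 XOR 15 = 4 < 11 — winning move (to 4).
  10: 10 XOR 15 = 5 < 10 — winning move (to 5).
  13: 13 XOR 15 = 2 < 13 — winning move (to 2).
That gives 5 winning moves.

5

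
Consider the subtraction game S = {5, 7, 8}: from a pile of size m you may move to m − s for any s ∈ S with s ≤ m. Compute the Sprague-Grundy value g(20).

Grundy values for subtraction set {5, 7, 8}:
k:     0  1  2  3  4  5  6  7  8  9 10 11 12 13 14 15 16 17 18 19 20
g(k):  0  0  0  0  0  1  1  1  1  1  2  2  2  0  0  0  0  0  1  1  1
So g(20) = 1.

1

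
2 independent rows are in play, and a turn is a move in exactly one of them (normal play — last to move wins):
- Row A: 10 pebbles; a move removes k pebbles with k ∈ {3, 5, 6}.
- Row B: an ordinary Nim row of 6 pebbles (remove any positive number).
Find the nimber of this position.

6

For row A, compute g(0), g(1), … with moves {3, 5, 6}:
g(0) = mex{} = 0
g(1) = mex{} = 0
g(2) = mex{} = 0
g(3) = mex{0} = 1
g(4) = mex{0} = 1
g(5) = mex{0} = 1
g(6) = mex{0,1} = 2
g(7) = mex{0,1} = 2
g(8) = mex{0,1} = 2
g(9) = mex{1,2} = 0
g(10) = mex{1,2} = 0
So g(10) = 0.
Row B is a plain Nim row of size 6, so its Grundy value is 6.
The value of a disjunctive sum is the nim-sum of the parts.
Combined value = 0 XOR 6 = 6.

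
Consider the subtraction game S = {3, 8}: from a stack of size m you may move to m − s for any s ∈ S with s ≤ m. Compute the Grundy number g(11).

0

Grundy values for subtraction set {3, 8}:
g(0) = mex{} = 0
g(1) = mex{} = 0
g(2) = mex{} = 0
g(3) = mex{0} = 1
g(4) = mex{0} = 1
g(5) = mex{0} = 1
g(6) = mex{1} = 0
g(7) = mex{1} = 0
g(8) = mex{0,1} = 2
g(9) = mex{0} = 1
g(10) = mex{0} = 1
g(11) = mex{1,2} = 0
So g(11) = 0.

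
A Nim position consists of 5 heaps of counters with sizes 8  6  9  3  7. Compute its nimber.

3

Write each in binary and XOR column by column:
  1000  (8)
  0110  (6)
  1001  (9)
  0011  (3)
  0111  (7)
  ----
  0011  (3)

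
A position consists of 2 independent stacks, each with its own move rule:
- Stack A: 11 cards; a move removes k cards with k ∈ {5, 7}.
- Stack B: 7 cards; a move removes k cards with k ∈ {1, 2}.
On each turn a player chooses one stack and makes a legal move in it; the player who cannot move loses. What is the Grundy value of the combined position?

For stack A, compute g(0), g(1), … with moves {5, 7}:
k:     0  1  2  3  4  5  6  7  8  9 10 11
g(k):  0  0  0  0  0  1  1  1  1  1  2  2
So g(11) = 2.
For stack B, compute g(0), g(1), … with moves {1, 2}:
k:     0  1  2  3  4  5  6  7
g(k):  0  1  2  0  1  2  0  1
So g(7) = 1.
By the Sprague-Grundy theorem, the Grundy value of a sum of independent games is the XOR of the component values.
Combined value = 2 ⊕ 1 = 3.

3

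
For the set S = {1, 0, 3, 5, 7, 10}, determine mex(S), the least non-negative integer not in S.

The values 0, 1 are all present; 2 is the first non-negative integer missing from the set.

2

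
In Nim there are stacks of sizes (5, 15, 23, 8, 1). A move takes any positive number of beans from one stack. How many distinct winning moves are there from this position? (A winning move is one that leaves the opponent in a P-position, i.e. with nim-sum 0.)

1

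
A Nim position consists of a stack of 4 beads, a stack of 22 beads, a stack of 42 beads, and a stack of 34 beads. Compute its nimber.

26

Compute the nim-sum pairwise:
4 ⊕ 22 = 18
18 ⊕ 42 = 56
56 ⊕ 34 = 26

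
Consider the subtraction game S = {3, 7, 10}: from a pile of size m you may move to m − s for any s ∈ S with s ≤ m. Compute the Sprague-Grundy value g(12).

2

Compute g(0), g(1), … for moves {3, 7, 10}:
g(0) = mex{} = 0
g(1) = mex{} = 0
g(2) = mex{} = 0
g(3) = mex{0} = 1
g(4) = mex{0} = 1
g(5) = mex{0} = 1
g(6) = mex{1} = 0
g(7) = mex{0,1} = 2
g(8) = mex{0,1} = 2
g(9) = mex{0} = 1
g(10) = mex{0,1,2} = 3
g(11) = mex{0,1,2} = 3
g(12) = mex{0,1} = 2
So g(12) = 2.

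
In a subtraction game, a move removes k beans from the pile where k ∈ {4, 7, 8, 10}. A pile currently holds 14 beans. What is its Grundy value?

0

Compute g(0), g(1), … for moves {4, 7, 8, 10}:
g(0) = mex{} = 0
g(1) = mex{} = 0
g(2) = mex{} = 0
g(3) = mex{} = 0
g(4) = mex{0} = 1
g(5) = mex{0} = 1
g(6) = mex{0} = 1
g(7) = mex{0} = 1
g(8) = mex{0,1} = 2
g(9) = mex{0,1} = 2
g(10) = mex{0,1} = 2
g(11) = mex{0,1} = 2
g(12) = mex{0,1,2} = 3
g(13) = mex{0,1,2} = 3
g(14) = mex{1,2} = 0
So g(14) = 0.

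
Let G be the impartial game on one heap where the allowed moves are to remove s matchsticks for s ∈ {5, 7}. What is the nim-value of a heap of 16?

Grundy values for subtraction set {5, 7}:
k:     0  1  2  3  4  5  6  7  8  9 10 11 12 13 14 15 16
g(k):  0  0  0  0  0  1  1  1  1  1  2  2  0  0  0  0  0
So g(16) = 0.

0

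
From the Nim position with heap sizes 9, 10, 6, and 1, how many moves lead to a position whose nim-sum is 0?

1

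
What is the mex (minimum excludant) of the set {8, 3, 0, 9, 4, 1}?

The values 0, 1 are all present; 2 is the first non-negative integer missing from the set.

2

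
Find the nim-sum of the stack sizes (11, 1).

10

Bitwise XOR of the heap sizes:
  1011  (11)
  0001  (1)
  ----
  1010  (10)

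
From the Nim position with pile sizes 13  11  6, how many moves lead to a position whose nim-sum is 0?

0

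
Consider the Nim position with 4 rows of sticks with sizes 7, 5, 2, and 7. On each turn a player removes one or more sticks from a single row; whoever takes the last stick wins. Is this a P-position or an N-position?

N-position

Write each in binary and XOR column by column:
  111  (7)
  101  (5)
  010  (2)
  111  (7)
  ---
  111  (7)
The nim-sum is 7 ≠ 0, so this is an N-position: the player to move can win.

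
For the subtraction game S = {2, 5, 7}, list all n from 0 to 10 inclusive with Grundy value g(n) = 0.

0, 1, 4, 10

Build the Grundy sequence with g(k) = mex{g(k−s) : s ∈ {2, 5, 7}, s ≤ k}:
k:     0  1  2  3  4  5  6  7  8  9 10
g(k):  0  0  1  1  0  2  1  3  2  2  0
The P-positions (g = 0) in 0..10 are 0, 1, 4, 10.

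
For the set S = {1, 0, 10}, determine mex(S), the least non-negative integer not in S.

The values 0, 1 are all present; 2 is the first non-negative integer missing from the set.

2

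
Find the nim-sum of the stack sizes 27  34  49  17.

25

Bitwise XOR of the heap sizes:
  011011  (27)
  100010  (34)
  110001  (49)
  010001  (17)
  ------
  011001  (25)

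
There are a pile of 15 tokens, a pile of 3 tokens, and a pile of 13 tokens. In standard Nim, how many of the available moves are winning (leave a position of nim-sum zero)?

In binary:
  1111  (15)
  0011  (3)
  1101  (13)
  ----
  0001  (1)
The overall nim-sum is X = 1. A pile of size p has a winning move iff p XOR X < p (reduce it to p XOR X).
  15: 15 XOR 1 = 14 < 15 — winning move (to 14).
  3: 3 XOR 1 = 2 < 3 — winning move (to 2).
  13: 13 XOR 1 = 12 < 13 — winning move (to 12).
That gives 3 winning moves.

3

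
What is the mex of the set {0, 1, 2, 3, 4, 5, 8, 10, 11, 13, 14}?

6

The values 0, 1, 2, 3, 4, 5 are all present; 6 is the first non-negative integer missing from the set.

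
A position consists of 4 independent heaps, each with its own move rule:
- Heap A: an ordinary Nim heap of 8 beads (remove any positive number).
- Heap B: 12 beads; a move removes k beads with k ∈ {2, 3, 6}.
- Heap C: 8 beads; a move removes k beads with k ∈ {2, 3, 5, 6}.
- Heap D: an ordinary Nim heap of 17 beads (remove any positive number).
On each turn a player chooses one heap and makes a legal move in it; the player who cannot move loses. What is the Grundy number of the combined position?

24

Heap A is a plain Nim heap of size 8, so its Grundy value is 8.
For heap B, compute g(0), g(1), … with moves {2, 3, 6}:
k:     0  1  2  3  4  5  6  7  8  9 10 11 12
g(k):  0  0  1  1  2  0  3  1  2  0  0  1  1
So g(12) = 1.
Build the Grundy sequence for heap C with g(k) = mex{g(k−s) : s ∈ {2, 3, 5, 6}, s ≤ k}:
g(0) = mex{} = 0
g(1) = mex{} = 0
g(2) = mex{0} = 1
g(3) = mex{0} = 1
g(4) = mex{0,1} = 2
g(5) = mex{0,1} = 2
g(6) = mex{0,1,2} = 3
g(7) = mex{0,1,2} = 3
g(8) = mex{1,2,3} = 0
So g(8) = 0.
Heap D is a plain Nim heap of size 17, so its Grundy value is 17.
By the Sprague-Grundy theorem, the Grundy value of a sum of independent games is the XOR of the component values.
Combined value = 8 XOR 1 XOR 0 XOR 17 = 24.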